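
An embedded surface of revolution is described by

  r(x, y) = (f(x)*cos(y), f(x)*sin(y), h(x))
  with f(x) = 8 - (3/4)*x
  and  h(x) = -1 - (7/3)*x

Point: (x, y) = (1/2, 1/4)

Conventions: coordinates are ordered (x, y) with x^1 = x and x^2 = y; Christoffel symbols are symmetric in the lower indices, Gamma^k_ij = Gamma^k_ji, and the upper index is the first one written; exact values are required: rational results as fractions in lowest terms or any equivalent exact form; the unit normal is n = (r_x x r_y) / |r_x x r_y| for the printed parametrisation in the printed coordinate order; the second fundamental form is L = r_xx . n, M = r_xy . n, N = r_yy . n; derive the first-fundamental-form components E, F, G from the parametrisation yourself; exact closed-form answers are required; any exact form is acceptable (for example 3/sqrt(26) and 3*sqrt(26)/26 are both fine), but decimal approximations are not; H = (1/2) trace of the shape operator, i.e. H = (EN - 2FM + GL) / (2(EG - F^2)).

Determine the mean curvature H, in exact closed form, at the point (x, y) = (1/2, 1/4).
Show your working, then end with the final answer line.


f = 61/8, f' = -3/4, f'' = 0, h' = -7/3, h'' = 0
E = 865/144, F = 0, G = 3721/64; answer radicand W^2 = 865/144
unnormalised second-form numerators: l = 0, m = 0, n = -427/24; L = l/sqrt(865/144), and similarly M = m/sqrt(W^2), N = n/sqrt(W^2)
H = (E*n - 2*F*m + G*l) / (2*(EG - F^2)*sqrt(W^2)); E*n - 2*F*m + G*l = -369355/3456, EG - F^2 = 3218665/9216, so H = (-28/183)/sqrt(865/144)

Answer: H = -112*sqrt(865)/52765


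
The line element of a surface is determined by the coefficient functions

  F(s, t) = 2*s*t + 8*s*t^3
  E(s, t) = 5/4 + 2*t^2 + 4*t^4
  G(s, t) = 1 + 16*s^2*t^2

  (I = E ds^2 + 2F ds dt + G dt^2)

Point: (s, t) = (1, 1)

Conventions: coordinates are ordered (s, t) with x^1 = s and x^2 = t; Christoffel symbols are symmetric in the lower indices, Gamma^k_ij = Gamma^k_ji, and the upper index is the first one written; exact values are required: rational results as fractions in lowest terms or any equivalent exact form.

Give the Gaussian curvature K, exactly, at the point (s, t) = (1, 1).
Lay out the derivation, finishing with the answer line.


E = 29/4, F = 10, G = 17, EG - F^2 = 93/4 at the point
E_s = 0, E_t = 20, F_s = 10, F_t = 26, G_s = 32, G_t = 32
E_tt = 52, F_st = 26, G_ss = 32
Compute both Brioschi determinants and normalise by (EG - F^2)^2.
M1 = [[-E_tt/2 + F_st - G_ss/2, E_s/2, F_s - E_t/2], [F_t - G_s/2, E, F], [G_t/2, F, G]] = [[-16, 0, 0], [10, 29/4, 10], [16, 10, 17]]; det M1 = -372
M2 = [[0, E_t/2, G_s/2], [E_t/2, E, F], [G_s/2, F, G]] = [[0, 10, 16], [10, 29/4, 10], [16, 10, 17]]; det M2 = -356
det M1 - det M2 = -16; K = -16 / (93/4)^2 = -256/8649

Answer: K = -256/8649


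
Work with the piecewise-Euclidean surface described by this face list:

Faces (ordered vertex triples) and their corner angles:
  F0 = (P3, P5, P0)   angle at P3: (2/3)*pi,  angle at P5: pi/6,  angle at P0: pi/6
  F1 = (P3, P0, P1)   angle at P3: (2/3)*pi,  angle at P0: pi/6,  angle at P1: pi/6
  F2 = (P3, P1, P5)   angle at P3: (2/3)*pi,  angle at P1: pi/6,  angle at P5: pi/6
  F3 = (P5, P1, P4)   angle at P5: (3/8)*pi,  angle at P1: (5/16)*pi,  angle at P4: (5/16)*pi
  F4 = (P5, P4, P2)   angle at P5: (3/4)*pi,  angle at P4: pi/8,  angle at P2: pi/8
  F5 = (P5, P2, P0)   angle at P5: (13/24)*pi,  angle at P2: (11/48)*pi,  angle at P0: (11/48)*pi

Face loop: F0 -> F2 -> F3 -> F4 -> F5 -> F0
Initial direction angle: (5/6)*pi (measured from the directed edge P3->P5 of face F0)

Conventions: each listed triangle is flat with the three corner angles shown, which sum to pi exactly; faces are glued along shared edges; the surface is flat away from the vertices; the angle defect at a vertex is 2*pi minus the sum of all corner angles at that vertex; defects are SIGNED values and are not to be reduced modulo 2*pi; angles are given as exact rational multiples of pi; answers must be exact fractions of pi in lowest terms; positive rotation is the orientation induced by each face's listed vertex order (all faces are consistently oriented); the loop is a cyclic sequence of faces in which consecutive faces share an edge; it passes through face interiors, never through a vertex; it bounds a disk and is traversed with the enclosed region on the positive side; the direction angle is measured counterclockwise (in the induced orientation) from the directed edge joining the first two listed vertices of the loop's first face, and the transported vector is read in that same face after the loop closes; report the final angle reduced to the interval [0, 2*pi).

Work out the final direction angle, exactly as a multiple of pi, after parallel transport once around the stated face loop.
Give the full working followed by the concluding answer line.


enclosed vertex P5: corner angles sum to 2*pi, defect = 2*pi - 2*pi = 0
adding the enclosed defects to the starting angle (mod 2*pi, induced orientation) gives the holonomy
final angle = (5/6)*pi + 0 = (5/6)*pi (mod 2*pi)

Answer: final direction angle = (5/6)*pi


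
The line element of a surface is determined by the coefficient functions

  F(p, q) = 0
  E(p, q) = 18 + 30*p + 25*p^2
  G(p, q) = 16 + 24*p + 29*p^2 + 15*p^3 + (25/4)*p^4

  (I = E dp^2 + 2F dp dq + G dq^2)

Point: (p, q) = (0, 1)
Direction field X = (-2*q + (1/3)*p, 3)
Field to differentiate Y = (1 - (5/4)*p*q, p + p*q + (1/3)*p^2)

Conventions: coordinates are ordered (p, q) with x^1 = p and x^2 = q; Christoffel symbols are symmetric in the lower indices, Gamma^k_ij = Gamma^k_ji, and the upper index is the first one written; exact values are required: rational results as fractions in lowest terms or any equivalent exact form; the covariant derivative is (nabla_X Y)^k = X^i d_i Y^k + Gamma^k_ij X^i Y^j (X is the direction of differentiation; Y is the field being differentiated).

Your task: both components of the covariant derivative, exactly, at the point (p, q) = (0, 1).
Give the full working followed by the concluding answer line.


E = 18, F = 0, G = 16 at the point
E_p = 30, E_q = 0, F_p = 0, F_q = 0, G_p = 24, G_q = 0
EG - F^2 = 288;  g^inv = (1/288) * [[16, 0], [0, 18]]
first-kind symbols [ij,l] = (1/2)(d_i g_jl + d_j g_il - d_l g_ij): [pp,p] = E_p/2 = 15, [pp,q] = F_p - E_q/2 = 0, [pq,p] = E_q/2 = 0, [pq,q] = G_p/2 = 12, [qq,p] = F_q - G_p/2 = -12, [qq,q] = G_q/2 = 0
Gamma^p_ij = (G*[ij,p] - F*[ij,q])/(EG - F^2), Gamma^q_ij = (E*[ij,q] - F*[ij,p])/(EG - F^2)
Gamma_ppp = 5/6, Gamma_ppq = 0, Gamma_pqq = -2/3, Gamma_qpp = 0, Gamma_qpq = 3/4, Gamma_qqq = 0
X = (-2, 3), Y = (1, 0) at the point

Answer: (nabla_X Y)^p = 5/6, (nabla_X Y)^q = -7/4


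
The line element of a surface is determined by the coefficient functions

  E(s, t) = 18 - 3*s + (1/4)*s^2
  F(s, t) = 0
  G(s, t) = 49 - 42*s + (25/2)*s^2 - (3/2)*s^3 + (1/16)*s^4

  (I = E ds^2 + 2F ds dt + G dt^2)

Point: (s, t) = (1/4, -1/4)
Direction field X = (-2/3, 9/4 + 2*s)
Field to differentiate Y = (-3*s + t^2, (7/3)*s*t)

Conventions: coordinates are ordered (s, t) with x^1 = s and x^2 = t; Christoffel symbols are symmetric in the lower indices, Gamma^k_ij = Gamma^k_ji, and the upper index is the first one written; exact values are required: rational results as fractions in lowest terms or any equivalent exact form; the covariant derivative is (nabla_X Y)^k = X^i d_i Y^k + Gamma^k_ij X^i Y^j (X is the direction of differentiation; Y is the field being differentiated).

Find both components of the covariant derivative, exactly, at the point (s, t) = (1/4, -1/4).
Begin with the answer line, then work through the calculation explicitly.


Answer: (nabla_X Y)^s = 95287/565760, (nabla_X Y)^t = 162605/57744

E = 1105/64, F = 0, G = 160801/4096 at the point
E_s = -23/8, E_t = 0, F_s = 0, F_t = 0, G_s = -9223/256, G_t = 0
EG - F^2 = 177685105/262144;  g^inv = (262144/177685105) * [[160801/4096, 0], [0, 1105/64]]
first-kind symbols [ij,l] = (1/2)(d_i g_jl + d_j g_il - d_l g_ij): [ss,s] = E_s/2 = -23/16, [ss,t] = F_s - E_t/2 = 0, [st,s] = E_t/2 = 0, [st,t] = G_s/2 = -9223/512, [tt,s] = F_t - G_s/2 = 9223/512, [tt,t] = G_t/2 = 0
Gamma^s_ij = (G*[ij,s] - F*[ij,t])/(EG - F^2), Gamma^t_ij = (E*[ij,t] - F*[ij,s])/(EG - F^2)
Gamma_sss = -92/1105, Gamma_sst = 0, Gamma_stt = 9223/8840, Gamma_tss = 0, Gamma_tst = -184/401, Gamma_ttt = 0
X = (-2/3, 11/4), Y = (-11/16, -7/48) at the point


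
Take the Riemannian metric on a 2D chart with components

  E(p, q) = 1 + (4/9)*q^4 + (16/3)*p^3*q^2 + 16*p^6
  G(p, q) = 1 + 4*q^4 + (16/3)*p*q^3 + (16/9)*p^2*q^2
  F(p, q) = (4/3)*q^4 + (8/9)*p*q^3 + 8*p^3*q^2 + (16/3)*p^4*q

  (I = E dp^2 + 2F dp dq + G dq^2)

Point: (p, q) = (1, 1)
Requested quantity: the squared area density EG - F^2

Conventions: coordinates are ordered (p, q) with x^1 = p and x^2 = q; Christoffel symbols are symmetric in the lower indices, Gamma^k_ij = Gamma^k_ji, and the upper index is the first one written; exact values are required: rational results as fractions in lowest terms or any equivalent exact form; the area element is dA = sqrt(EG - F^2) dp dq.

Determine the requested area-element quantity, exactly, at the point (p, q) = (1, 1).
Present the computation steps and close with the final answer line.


E = 205/9, F = 140/9, G = 109/9; EG - F^2 = 305/9

Answer: EG - F^2 = 305/9


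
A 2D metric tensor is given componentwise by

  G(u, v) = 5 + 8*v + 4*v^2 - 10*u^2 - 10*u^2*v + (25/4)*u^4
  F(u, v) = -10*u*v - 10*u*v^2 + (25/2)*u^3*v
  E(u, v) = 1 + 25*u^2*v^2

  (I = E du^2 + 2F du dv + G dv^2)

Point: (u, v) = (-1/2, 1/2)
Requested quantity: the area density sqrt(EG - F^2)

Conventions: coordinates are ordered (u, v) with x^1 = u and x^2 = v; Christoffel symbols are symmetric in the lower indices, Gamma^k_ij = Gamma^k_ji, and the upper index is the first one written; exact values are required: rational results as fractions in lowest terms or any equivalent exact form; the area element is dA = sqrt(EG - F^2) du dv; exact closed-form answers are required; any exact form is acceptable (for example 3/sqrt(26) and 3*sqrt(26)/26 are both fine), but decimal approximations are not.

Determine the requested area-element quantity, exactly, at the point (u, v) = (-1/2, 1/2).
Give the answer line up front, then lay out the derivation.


Answer: sqrt(EG - F^2) = 5*sqrt(21)/8

E = 41/16, F = 95/32, G = 425/64; EG - F^2 = 525/64


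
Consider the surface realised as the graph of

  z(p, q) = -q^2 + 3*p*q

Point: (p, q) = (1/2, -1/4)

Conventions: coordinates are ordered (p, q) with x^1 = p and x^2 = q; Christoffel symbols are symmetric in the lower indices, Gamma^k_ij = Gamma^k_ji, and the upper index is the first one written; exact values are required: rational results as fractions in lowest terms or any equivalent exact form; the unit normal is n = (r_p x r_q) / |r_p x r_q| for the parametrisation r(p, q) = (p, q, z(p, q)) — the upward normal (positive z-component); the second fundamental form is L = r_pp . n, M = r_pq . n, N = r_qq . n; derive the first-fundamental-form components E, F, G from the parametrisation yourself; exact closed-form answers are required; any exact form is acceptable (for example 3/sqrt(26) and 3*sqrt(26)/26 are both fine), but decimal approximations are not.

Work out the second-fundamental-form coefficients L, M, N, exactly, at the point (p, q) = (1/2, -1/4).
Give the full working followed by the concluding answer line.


z_p = -3/4, z_q = 2, z_pp = 0, z_pq = 3, z_qq = -2
E = 25/16, F = -3/2, G = 5; answer radicand W^2 = 89/16
unnormalised second-form numerators: l = 0, m = 3, n = -2; L = l/sqrt(89/16), and similarly M = m/sqrt(W^2), N = n/sqrt(W^2)

Answer: L = 0, M = 12*sqrt(89)/89, N = -8*sqrt(89)/89


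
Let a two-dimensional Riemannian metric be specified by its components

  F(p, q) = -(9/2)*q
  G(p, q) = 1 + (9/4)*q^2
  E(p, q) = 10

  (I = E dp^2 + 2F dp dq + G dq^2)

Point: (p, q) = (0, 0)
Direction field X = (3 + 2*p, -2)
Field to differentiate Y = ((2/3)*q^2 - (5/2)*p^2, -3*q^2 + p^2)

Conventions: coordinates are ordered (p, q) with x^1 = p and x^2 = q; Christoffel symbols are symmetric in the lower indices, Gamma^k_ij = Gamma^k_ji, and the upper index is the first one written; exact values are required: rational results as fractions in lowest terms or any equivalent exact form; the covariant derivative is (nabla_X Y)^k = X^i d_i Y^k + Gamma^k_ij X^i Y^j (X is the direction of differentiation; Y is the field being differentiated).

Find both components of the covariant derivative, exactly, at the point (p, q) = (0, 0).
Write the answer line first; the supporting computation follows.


Answer: (nabla_X Y)^p = 0, (nabla_X Y)^q = 0

E = 10, F = 0, G = 1 at the point
E_p = 0, E_q = 0, F_p = 0, F_q = -9/2, G_p = 0, G_q = 0
EG - F^2 = 10;  g^inv = (1/10) * [[1, 0], [0, 10]]
first-kind symbols [ij,l] = (1/2)(d_i g_jl + d_j g_il - d_l g_ij): [pp,p] = E_p/2 = 0, [pp,q] = F_p - E_q/2 = 0, [pq,p] = E_q/2 = 0, [pq,q] = G_p/2 = 0, [qq,p] = F_q - G_p/2 = -9/2, [qq,q] = G_q/2 = 0
Gamma^p_ij = (G*[ij,p] - F*[ij,q])/(EG - F^2), Gamma^q_ij = (E*[ij,q] - F*[ij,p])/(EG - F^2)
Gamma_ppp = 0, Gamma_ppq = 0, Gamma_pqq = -9/20, Gamma_qpp = 0, Gamma_qpq = 0, Gamma_qqq = 0
X = (3, -2), Y = (0, 0) at the point


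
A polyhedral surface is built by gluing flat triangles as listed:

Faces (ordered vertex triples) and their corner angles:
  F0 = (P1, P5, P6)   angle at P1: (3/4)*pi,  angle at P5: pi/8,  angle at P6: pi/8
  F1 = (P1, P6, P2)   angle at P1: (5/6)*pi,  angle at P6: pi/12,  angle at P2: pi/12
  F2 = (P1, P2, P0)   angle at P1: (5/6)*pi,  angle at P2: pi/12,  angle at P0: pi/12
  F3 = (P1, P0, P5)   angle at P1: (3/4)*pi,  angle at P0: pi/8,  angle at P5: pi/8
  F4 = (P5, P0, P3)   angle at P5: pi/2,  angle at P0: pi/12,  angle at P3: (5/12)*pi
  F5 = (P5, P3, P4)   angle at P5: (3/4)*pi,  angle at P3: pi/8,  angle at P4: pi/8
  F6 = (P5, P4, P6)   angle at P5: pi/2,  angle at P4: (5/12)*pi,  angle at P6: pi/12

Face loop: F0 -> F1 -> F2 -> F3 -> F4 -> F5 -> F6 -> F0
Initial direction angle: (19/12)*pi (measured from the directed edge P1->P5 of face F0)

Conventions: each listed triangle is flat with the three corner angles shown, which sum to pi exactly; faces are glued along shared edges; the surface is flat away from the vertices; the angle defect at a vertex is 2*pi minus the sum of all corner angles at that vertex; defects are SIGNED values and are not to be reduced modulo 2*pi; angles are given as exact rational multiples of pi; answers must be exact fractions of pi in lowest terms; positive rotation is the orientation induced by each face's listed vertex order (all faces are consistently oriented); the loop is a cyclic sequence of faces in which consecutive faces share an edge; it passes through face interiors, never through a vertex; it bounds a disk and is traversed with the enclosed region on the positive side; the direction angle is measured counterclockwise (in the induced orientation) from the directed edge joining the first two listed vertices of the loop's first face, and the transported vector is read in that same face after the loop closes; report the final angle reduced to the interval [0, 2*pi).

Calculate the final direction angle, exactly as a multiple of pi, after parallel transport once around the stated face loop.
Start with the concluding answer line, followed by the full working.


Answer: final direction angle = (5/12)*pi

enclosed vertex P1: corner angles sum to (19/6)*pi, defect = 2*pi - (19/6)*pi = (-7/6)*pi
enclosed vertex P5: corner angles sum to 2*pi, defect = 2*pi - 2*pi = 0
adding the enclosed defects to the starting angle (mod 2*pi, induced orientation) gives the holonomy
final angle = (19/12)*pi - (7/6)*pi = (5/12)*pi (mod 2*pi)


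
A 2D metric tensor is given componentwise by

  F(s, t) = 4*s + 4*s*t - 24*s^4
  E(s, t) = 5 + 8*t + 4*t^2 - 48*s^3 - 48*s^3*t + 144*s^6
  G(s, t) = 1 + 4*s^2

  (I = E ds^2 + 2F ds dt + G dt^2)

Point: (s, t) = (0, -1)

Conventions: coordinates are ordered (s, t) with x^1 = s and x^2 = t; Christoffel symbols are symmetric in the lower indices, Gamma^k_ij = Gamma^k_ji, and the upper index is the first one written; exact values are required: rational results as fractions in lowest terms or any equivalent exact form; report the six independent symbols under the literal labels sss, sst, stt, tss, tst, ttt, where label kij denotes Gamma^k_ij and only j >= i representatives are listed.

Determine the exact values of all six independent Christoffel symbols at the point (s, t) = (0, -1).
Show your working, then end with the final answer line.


E = 1, F = 0, G = 1 at the point
E_s = 0, E_t = 0, F_s = 0, F_t = 0, G_s = 0, G_t = 0
EG - F^2 = 1;  g^inv = (1) * [[1, 0], [0, 1]]
first-kind symbols [ij,l] = (1/2)(d_i g_jl + d_j g_il - d_l g_ij): [ss,s] = E_s/2 = 0, [ss,t] = F_s - E_t/2 = 0, [st,s] = E_t/2 = 0, [st,t] = G_s/2 = 0, [tt,s] = F_t - G_s/2 = 0, [tt,t] = G_t/2 = 0
Gamma^s_ij = (G*[ij,s] - F*[ij,t])/(EG - F^2), Gamma^t_ij = (E*[ij,t] - F*[ij,s])/(EG - F^2)

Answer: Gamma_sss = 0, Gamma_sst = 0, Gamma_stt = 0, Gamma_tss = 0, Gamma_tst = 0, Gamma_ttt = 0


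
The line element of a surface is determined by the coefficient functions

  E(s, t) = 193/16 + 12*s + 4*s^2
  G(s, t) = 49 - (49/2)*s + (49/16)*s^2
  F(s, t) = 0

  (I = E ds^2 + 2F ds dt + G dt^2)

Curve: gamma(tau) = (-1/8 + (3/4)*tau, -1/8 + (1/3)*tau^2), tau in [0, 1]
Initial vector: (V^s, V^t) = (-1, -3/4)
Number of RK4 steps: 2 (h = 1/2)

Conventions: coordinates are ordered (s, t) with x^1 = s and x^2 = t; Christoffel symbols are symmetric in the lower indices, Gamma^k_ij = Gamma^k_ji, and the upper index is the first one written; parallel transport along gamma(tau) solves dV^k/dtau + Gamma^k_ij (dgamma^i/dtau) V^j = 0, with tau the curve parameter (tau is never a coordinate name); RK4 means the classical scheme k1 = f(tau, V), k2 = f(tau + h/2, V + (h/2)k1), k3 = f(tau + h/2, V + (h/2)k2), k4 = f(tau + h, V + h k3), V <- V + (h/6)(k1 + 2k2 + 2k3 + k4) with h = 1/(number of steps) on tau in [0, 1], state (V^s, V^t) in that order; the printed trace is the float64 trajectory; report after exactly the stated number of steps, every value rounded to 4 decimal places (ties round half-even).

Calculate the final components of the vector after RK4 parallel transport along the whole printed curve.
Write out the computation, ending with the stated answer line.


gamma'(tau) = (3/4, (2/3)*tau); f(tau, V)^k = -Gamma^k_ij(gamma(tau)) gamma'^i(tau) V^j; h = 1/2; intermediate values shown to 6 dp
curve data and Christoffel symbols at the stage parameters:
  tau = 0.000000: gamma = (-0.125000, -0.125000), gamma' = (0.750000, 0.000000); Gamma_sss = 0.517647, Gamma_sst = 0.000000, Gamma_stt = 1.188971, Gamma_tss = 0.000000, Gamma_tst = -0.242424, Gamma_ttt = 0.000000
  tau = 0.250000: gamma = (0.062500, -0.104167), gamma' = (0.750000, 0.166667); Gamma_sss = 0.487211, Gamma_sst = 0.000000, Gamma_stt = 0.940012, Gamma_tss = 0.000000, Gamma_tst = -0.253968, Gamma_ttt = 0.000000
  tau = 0.500000: gamma = (0.250000, -0.041667), gamma' = (0.750000, 0.333333); Gamma_sss = 0.457143, Gamma_sst = 0.000000, Gamma_stt = 0.750000, Gamma_tss = 0.000000, Gamma_tst = -0.266667, Gamma_ttt = 0.000000
  tau = 0.750000: gamma = (0.437500, 0.062500), gamma' = (0.750000, 0.500000); Gamma_sss = 0.428695, Gamma_sst = 0.000000, Gamma_stt = 0.603500, Gamma_tss = 0.000000, Gamma_tst = -0.280702, Gamma_ttt = 0.000000
  tau = 1.000000: gamma = (0.625000, 0.208333), gamma' = (0.750000, 0.666667); Gamma_sss = 0.402367, Gamma_sst = 0.000000, Gamma_stt = 0.489275, Gamma_tss = 0.000000, Gamma_tst = -0.296296, Gamma_ttt = 0.000000
step 0: V^s = -1.0000, V^t = -0.7500
step 1: k1 = (0.388235, -0.136364), k2 = (0.452784, -0.187570), k3 = (0.448893, -0.189326), k4 = (0.477070, -0.237871); V <- V + (h/6)(k1 + 2k2 + 2k3 + k4): V^s = -0.7776, V^t = -0.8440
step 2: k1 = (0.477610, -0.237921), k2 = (0.484254, -0.282587), k3 = (0.487090, -0.284705), k4 = (0.482901, -0.324685); V <- V + (h/6)(k1 + 2k2 + 2k3 + k4): V^s = -0.5357, V^t = -0.9854

Answer: V^s = -0.5357, V^t = -0.9854


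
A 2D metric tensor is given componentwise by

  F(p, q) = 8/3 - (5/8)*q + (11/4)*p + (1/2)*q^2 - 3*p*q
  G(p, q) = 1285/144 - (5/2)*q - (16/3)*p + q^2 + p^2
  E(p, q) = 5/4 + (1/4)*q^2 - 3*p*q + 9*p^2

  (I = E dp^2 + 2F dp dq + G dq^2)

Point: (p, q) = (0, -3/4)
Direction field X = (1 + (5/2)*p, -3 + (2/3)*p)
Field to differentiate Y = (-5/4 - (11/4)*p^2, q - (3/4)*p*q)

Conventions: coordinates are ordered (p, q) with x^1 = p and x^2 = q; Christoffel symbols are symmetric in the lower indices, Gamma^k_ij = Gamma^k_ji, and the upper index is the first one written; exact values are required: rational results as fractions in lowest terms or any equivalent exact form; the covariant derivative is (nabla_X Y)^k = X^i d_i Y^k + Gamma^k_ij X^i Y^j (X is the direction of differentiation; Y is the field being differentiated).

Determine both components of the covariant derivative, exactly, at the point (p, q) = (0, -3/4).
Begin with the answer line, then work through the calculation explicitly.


Answer: (nabla_X Y)^p = 34797/1901, (nabla_X Y)^q = -146199/15208

E = 89/64, F = 41/12, G = 409/36 at the point
E_p = 9/4, E_q = -3/8, F_p = 5, F_q = -11/8, G_p = -16/3, G_q = -4
EG - F^2 = 9505/2304;  g^inv = (2304/9505) * [[409/36, -41/12], [-41/12, 89/64]]
first-kind symbols [ij,l] = (1/2)(d_i g_jl + d_j g_il - d_l g_ij): [pp,p] = E_p/2 = 9/8, [pp,q] = F_p - E_q/2 = 83/16, [pq,p] = E_q/2 = -3/16, [pq,q] = G_p/2 = -8/3, [qq,p] = F_q - G_p/2 = 31/24, [qq,q] = G_q/2 = -2
Gamma^p_ij = (G*[ij,p] - F*[ij,q])/(EG - F^2), Gamma^q_ij = (E*[ij,q] - F*[ij,p])/(EG - F^2)
Gamma_ppp = -11388/9505, Gamma_ppq = 16084/9505, Gamma_pqq = 148664/28515, Gamma_qpp = 31059/38020, Gamma_qpq = -7068/9505, Gamma_qqq = -16576/9505
X = (1, -3), Y = (-5/4, -3/4) at the point


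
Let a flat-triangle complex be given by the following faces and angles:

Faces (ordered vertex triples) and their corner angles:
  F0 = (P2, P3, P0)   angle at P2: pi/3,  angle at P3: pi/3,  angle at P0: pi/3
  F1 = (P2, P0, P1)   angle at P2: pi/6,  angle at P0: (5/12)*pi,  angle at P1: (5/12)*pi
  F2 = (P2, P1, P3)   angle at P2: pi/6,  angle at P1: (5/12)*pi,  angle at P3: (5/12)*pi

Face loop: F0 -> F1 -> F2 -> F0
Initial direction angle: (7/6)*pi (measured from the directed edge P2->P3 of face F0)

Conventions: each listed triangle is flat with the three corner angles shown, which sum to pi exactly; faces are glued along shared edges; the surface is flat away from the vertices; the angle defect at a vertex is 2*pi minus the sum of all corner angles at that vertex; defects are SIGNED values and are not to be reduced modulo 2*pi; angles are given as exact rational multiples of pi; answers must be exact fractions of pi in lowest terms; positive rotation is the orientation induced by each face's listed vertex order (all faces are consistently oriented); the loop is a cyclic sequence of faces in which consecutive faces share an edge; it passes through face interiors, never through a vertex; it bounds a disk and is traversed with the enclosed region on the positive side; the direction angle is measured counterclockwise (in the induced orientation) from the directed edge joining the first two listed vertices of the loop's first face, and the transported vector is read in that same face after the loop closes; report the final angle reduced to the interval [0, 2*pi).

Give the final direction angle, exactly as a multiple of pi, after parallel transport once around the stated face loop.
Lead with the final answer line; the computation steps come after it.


Answer: final direction angle = pi/2

enclosed vertex P2: corner angles sum to (2/3)*pi, defect = 2*pi - (2/3)*pi = (4/3)*pi
adding the enclosed defects to the starting angle (mod 2*pi, induced orientation) gives the holonomy
final angle = (7/6)*pi + (4/3)*pi = pi/2 (mod 2*pi)


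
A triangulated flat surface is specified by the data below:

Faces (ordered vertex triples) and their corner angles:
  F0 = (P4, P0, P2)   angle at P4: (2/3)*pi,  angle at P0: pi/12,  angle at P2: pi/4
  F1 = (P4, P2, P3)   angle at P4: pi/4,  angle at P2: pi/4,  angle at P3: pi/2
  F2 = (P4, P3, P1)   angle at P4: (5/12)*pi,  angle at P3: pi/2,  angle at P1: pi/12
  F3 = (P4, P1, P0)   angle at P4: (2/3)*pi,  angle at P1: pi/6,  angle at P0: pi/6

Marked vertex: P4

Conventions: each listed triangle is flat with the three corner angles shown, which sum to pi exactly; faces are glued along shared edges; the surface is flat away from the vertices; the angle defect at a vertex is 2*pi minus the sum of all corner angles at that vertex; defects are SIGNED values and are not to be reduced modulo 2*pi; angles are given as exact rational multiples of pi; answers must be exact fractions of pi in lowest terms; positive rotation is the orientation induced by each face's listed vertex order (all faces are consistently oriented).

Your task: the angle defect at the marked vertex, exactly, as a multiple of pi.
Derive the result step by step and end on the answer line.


Sum of corner angles at P4: 2*pi
defect = 2*pi - 2*pi

Answer: defect(P4) = 0


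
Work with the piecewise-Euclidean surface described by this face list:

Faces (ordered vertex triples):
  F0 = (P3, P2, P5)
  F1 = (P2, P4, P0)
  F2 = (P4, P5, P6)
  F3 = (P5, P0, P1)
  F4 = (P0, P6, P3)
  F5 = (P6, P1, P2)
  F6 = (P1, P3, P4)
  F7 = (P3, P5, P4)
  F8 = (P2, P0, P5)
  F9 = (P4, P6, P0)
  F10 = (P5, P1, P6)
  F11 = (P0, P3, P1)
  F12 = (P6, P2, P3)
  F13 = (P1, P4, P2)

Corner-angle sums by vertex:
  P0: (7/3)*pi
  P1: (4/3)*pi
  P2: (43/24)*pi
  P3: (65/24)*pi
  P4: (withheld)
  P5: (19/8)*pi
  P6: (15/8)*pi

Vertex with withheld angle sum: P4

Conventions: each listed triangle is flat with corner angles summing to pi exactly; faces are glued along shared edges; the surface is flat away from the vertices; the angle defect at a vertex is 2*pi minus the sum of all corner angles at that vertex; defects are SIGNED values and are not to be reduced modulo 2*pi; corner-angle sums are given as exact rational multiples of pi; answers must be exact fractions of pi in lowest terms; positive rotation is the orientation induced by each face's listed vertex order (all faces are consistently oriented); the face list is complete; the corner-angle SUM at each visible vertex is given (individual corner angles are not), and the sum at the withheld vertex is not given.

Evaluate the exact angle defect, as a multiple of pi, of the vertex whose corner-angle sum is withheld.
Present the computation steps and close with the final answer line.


V = 7, E = 21, F = 14; chi = V - E + F = 0
Gauss-Bonnet: total defect = 2*pi*chi = 0; visible defects sum to (-5/12)*pi

Answer: defect(P4) = (5/12)*pi


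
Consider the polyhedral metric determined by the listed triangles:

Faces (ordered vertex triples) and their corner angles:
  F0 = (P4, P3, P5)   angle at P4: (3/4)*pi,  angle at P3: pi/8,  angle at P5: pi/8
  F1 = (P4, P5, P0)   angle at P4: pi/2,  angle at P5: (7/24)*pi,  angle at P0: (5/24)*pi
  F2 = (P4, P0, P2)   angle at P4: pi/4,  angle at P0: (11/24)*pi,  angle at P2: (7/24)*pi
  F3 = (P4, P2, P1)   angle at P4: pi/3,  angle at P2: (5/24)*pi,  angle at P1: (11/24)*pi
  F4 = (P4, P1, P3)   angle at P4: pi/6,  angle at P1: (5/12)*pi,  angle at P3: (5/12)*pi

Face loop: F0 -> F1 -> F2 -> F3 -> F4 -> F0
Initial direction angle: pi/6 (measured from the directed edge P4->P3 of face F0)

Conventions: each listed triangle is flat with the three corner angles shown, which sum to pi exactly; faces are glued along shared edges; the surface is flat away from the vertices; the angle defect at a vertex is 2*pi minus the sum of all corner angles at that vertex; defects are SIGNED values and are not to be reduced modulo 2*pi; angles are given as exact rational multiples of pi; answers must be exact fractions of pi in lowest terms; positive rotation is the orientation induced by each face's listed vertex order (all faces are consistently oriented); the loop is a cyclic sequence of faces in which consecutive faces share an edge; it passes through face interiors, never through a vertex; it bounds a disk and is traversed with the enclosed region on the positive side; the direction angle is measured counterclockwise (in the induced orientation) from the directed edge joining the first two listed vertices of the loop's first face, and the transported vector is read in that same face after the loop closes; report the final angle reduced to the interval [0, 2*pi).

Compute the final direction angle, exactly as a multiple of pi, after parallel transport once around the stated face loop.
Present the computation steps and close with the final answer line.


enclosed vertex P4: corner angles sum to 2*pi, defect = 2*pi - 2*pi = 0
summing the enclosed defects onto the initial angle, mod 2*pi in the induced orientation:
final angle = pi/6 + 0 = pi/6 (mod 2*pi)

Answer: final direction angle = pi/6


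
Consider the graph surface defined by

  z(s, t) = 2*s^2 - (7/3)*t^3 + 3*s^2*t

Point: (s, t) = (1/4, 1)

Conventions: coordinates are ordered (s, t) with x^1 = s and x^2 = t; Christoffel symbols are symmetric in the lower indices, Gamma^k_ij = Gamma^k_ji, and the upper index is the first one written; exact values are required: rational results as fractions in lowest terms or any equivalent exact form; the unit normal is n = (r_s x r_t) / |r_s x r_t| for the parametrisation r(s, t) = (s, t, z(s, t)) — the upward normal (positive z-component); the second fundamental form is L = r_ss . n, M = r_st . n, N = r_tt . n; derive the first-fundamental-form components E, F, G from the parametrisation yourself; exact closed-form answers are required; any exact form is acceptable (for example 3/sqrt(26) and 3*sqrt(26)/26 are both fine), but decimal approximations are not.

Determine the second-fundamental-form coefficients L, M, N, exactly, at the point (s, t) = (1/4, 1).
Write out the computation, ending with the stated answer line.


z_s = 5/2, z_t = -109/16, z_ss = 10, z_st = 3/2, z_tt = -14
E = 29/4, F = -545/32, G = 12137/256; answer radicand W^2 = 13737/256
unnormalised second-form numerators: l = 10, m = 3/2, n = -14; L = l/sqrt(13737/256), and similarly M = m/sqrt(W^2), N = n/sqrt(W^2)

Answer: L = 160*sqrt(13737)/13737, M = 8*sqrt(13737)/4579, N = -224*sqrt(13737)/13737


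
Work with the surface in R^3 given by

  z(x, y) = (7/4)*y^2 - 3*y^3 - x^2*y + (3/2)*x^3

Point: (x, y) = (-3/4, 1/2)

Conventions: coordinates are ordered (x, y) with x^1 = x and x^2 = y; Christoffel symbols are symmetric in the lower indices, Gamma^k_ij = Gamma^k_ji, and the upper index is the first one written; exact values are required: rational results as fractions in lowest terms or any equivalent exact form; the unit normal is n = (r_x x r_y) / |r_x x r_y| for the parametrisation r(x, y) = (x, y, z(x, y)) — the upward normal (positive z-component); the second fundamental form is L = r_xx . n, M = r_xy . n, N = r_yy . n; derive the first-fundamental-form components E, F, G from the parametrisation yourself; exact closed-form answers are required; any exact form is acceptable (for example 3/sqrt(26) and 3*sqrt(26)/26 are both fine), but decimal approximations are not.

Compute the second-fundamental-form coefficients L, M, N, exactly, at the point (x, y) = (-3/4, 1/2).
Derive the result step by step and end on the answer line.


z_x = 105/32, z_y = -17/16, z_xx = -31/4, z_xy = 3/2, z_yy = -11/2
E = 12049/1024, F = -1785/512, G = 545/256; answer radicand W^2 = 13205/1024
unnormalised second-form numerators: l = -31/4, m = 3/2, n = -11/2; L = l/sqrt(13205/1024), and similarly M = m/sqrt(W^2), N = n/sqrt(W^2)

Answer: L = -248*sqrt(13205)/13205, M = 48*sqrt(13205)/13205, N = -176*sqrt(13205)/13205


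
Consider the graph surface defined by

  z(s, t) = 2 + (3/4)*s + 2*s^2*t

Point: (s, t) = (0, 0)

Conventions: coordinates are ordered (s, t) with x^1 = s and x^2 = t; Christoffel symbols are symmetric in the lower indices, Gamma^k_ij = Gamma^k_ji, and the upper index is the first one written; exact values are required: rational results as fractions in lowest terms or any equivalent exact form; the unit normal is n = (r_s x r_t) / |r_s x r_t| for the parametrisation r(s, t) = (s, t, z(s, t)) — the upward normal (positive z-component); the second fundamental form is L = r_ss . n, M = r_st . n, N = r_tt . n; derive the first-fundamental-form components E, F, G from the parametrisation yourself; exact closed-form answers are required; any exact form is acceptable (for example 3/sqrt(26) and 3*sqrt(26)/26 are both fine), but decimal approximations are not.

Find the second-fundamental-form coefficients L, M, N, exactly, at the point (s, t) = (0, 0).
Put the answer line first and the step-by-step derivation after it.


Answer: L = 0, M = 0, N = 0

z_s = 3/4, z_t = 0, z_ss = 0, z_st = 0, z_tt = 0
E = 25/16, F = 0, G = 1; answer radicand W^2 = 25/16
unnormalised second-form numerators: l = 0, m = 0, n = 0; L = l/sqrt(25/16), and similarly M = m/sqrt(W^2), N = n/sqrt(W^2)


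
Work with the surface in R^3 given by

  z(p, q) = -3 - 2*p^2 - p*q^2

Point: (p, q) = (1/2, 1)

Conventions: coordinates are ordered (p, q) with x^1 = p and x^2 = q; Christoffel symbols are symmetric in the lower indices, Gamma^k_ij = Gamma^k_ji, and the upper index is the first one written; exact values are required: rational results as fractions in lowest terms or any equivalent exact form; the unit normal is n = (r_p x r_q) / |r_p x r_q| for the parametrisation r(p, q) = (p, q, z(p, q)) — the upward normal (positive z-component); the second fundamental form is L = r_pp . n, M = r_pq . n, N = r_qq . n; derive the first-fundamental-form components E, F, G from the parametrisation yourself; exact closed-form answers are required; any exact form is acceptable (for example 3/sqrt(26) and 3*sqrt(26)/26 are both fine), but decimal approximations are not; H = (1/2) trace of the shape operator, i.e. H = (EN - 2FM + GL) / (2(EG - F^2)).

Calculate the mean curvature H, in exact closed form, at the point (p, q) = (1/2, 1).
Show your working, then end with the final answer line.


z_p = -3, z_q = -1, z_pp = -4, z_pq = -2, z_qq = -1
E = 10, F = 3, G = 2; answer radicand W^2 = 11
unnormalised second-form numerators: l = -4, m = -2, n = -1; L = l/sqrt(11), and similarly M = m/sqrt(W^2), N = n/sqrt(W^2)
H = (E*n - 2*F*m + G*l) / (2*(EG - F^2)*sqrt(W^2)); E*n - 2*F*m + G*l = -6, EG - F^2 = 11, so H = (-3/11)/sqrt(11)

Answer: H = -3*sqrt(11)/121


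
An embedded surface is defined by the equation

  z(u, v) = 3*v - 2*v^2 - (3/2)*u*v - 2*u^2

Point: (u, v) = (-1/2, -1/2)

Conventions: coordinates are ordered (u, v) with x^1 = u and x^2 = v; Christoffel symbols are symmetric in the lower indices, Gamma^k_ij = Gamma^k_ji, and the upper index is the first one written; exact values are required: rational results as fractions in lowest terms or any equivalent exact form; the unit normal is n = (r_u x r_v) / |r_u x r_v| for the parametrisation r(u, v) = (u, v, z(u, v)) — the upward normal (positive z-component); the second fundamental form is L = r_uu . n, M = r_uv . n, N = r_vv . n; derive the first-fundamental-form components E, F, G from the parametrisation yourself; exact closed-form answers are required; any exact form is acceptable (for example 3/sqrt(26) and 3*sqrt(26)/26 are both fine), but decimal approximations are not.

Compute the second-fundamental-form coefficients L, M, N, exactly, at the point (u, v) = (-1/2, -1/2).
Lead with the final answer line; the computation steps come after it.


Answer: L = -8*sqrt(74)/111, M = -sqrt(74)/37, N = -8*sqrt(74)/111

z_u = 11/4, z_v = 23/4, z_uu = -4, z_uv = -3/2, z_vv = -4
E = 137/16, F = 253/16, G = 545/16; answer radicand W^2 = 333/8
unnormalised second-form numerators: l = -4, m = -3/2, n = -4; L = l/sqrt(333/8), and similarly M = m/sqrt(W^2), N = n/sqrt(W^2)


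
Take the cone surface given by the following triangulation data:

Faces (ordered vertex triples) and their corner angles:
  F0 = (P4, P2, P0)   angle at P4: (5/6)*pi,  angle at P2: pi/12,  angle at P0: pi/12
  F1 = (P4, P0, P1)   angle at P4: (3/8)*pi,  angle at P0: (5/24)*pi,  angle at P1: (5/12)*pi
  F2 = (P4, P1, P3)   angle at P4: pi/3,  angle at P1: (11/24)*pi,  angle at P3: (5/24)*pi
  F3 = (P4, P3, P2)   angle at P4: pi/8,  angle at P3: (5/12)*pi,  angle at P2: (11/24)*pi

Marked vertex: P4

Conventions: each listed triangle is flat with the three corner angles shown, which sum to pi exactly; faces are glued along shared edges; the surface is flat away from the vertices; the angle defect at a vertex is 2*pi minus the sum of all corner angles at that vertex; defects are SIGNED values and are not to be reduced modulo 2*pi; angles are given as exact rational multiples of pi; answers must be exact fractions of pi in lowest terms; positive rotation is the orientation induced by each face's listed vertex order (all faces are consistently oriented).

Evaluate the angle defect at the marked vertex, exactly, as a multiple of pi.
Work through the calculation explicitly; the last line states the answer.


Sum of corner angles at P4: (5/3)*pi
defect = 2*pi - (5/3)*pi

Answer: defect(P4) = pi/3


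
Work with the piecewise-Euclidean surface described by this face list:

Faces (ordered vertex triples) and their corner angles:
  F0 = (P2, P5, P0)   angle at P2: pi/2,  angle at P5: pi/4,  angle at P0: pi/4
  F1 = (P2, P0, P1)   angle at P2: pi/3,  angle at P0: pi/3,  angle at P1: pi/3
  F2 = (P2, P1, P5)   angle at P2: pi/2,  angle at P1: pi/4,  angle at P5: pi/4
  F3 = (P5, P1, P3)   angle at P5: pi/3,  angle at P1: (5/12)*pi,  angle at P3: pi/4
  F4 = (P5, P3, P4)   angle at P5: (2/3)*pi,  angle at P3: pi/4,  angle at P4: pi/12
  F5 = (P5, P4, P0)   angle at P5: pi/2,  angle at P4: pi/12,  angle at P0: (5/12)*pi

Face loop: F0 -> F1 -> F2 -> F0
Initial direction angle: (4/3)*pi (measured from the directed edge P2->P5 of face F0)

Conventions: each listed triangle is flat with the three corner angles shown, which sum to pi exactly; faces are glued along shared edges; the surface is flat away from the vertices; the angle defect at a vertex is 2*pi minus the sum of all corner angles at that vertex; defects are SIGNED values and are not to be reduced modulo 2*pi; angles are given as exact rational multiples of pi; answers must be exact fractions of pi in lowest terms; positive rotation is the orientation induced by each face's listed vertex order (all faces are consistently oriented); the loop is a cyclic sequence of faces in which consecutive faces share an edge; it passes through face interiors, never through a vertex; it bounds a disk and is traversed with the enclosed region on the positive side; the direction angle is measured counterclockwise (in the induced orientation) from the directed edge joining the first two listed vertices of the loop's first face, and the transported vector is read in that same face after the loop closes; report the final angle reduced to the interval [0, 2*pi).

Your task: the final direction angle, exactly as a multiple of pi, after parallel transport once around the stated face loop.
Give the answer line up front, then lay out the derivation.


Answer: final direction angle = 0

enclosed vertex P2: corner angles sum to (4/3)*pi, defect = 2*pi - (4/3)*pi = (2/3)*pi
the rotation equals the total enclosed defect, so the final angle is initial + defects (mod 2*pi)
final angle = (4/3)*pi + (2/3)*pi = 0 (mod 2*pi)


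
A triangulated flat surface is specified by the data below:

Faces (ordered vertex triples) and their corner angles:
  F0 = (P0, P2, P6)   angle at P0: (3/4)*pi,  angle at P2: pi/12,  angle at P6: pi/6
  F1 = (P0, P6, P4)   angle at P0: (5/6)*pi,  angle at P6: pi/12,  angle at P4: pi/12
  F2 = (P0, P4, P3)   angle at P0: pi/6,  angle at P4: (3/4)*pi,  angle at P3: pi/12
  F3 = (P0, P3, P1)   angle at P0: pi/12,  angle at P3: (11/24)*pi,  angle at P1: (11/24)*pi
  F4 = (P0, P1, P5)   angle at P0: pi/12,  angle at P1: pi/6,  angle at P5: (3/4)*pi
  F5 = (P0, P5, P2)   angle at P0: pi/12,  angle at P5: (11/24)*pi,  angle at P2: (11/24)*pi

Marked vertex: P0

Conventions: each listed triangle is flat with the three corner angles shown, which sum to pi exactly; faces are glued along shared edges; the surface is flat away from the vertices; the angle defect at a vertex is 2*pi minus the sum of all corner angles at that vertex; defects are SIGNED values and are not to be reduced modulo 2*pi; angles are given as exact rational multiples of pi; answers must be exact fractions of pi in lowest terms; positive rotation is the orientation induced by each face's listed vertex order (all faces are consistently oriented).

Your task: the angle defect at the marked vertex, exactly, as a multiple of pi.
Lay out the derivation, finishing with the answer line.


Sum of corner angles at P0: 2*pi
defect = 2*pi - 2*pi

Answer: defect(P0) = 0
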